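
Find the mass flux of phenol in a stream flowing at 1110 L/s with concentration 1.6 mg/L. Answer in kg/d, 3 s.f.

1110 L/s = 1.11 m³/s.
Mass flux = Q·C = 1.11 m³/s × 1.6 g/m³ = 1.776 g/s.
= 1.776 g/s × 86.4 = 153.4 kg/d.

153 kg/d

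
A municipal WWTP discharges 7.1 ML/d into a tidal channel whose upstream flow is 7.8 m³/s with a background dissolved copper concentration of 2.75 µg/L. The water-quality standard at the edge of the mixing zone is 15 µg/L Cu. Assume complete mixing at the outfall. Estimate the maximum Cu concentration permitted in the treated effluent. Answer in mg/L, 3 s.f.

7.1 ML/d = 0.08218 m³/s.
2.75 µg/L = 0.00275 mg/L.
15 µg/L = 0.015 mg/L.
Mass balance: 0.015·7.882 = 0.08218·Cₑ + 7.8·0.00275.
Cₑ = (0.1182 − 0.02145) / 0.08218 = 1.178 mg/L.

1.18 mg/L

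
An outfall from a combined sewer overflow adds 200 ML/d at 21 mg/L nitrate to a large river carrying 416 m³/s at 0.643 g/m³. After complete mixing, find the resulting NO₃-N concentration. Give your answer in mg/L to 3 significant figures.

200 ML/d = 2.315 m³/s.
Conservation of mass across the mixing zone: C = (2.315·21 + 416·0.643) / (2.315 + 416) = 316.1/418.3 = 0.7556 mg/L.

0.756 mg/L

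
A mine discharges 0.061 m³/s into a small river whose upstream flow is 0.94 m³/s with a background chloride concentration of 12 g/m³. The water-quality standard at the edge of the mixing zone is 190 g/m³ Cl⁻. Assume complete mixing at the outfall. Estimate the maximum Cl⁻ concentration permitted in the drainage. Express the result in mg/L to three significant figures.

Mass balance: 190·1.001 = 0.061·Cₑ + 0.94·12.
Cₑ = (190.2 − 11.28) / 0.061 = 2933 mg/L.

2930 mg/L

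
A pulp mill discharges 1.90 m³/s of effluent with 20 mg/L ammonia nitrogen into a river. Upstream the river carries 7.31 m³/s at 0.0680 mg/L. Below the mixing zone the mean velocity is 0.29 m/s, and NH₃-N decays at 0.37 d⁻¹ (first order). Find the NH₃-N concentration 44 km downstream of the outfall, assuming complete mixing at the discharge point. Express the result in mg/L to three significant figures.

After complete mixing, C₀ = (1.9·20 + 7.31·0.068) / 9.21 = 4.18 mg/L.
Travel time t = 4.4e+04 m / 0.29 m/s = 1.517e+05 s = 1.756 d.
C = 4.18·exp(−0.37·1.756) = 4.18·0.5222 = 2.183 mg/L.

2.18 mg/L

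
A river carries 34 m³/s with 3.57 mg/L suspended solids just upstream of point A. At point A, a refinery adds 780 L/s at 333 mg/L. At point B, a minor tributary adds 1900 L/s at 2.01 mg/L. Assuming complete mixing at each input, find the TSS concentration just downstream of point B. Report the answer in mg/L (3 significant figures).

780 L/s = 0.78 m³/s.
After input A: C = (34·3.57 + 0.78·333) / 34.78 = 10.96 mg/L.
1900 L/s = 1.9 m³/s.
After input B: C = (34.78·10.96 + 1.9·2.01) / 36.68 = 10.49 mg/L.

10.5 mg/L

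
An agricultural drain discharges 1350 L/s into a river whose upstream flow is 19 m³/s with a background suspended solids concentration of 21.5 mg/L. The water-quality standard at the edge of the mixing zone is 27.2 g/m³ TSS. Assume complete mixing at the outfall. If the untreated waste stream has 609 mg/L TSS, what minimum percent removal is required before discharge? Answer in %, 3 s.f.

82.4 %

1350 L/s = 1.35 m³/s.
Mass balance: 27.2·20.35 = 1.35·Cₑ + 19·21.5.
Cₑ = (553.5 − 408.5) / 1.35 = 107.4 mg/L.
Required removal = 1 − 107.4/609 = 82.36 %.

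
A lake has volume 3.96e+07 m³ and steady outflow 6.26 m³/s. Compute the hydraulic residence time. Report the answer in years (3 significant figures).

Q = 6.26 m³/s × 3.156e+07 s/yr = 1.976e+08 m³/yr.
Hydraulic residence time τ = V/Q = 3.96e+07/1.976e+08 = 0.2005 yr.

0.200 yr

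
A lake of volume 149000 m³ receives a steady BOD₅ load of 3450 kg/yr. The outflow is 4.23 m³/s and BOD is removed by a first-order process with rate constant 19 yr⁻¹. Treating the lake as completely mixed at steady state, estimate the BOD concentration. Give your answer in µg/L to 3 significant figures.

Outflow Q = 4.23 m³/s × 3.156e+07 s/yr = 1.335e+08 m³/yr.
Steady-state CSTR mass balance: W = Q·C + k·V·C, so C = W/(Q + kV).
Q + kV = 1.335e+08 + 19·149000 = 1.363e+08 m³/yr.
C = 3450/1.363e+08 = 2.531e-05 kg/m³ = 0.02531 mg/L = 25.31 µg/L.

25.3 µg/L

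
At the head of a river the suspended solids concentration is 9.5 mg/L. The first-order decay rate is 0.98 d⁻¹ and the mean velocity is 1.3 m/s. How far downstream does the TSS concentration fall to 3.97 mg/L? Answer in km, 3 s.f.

From C = C₀·e^(−kt), t = ln(C₀/C)/k = ln(9.5/3.97)/0.98 = 0.8725/0.98 = 0.8903 d.
Distance = v·t = 1.3 m/s × 7.692e+04 s = 1e+05 m = 100 km.

100 km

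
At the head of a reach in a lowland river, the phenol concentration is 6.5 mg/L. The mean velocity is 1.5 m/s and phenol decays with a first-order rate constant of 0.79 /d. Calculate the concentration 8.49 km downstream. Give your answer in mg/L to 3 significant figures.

Travel time t = 8.49 km / 1.5 m/s = 8490/1.5 = 5660 s = 0.06551 d.
First-order decay: C = 6.5·exp(−0.79·0.06551) = 6.5·0.9496 = 6.172 mg/L.

6.17 mg/L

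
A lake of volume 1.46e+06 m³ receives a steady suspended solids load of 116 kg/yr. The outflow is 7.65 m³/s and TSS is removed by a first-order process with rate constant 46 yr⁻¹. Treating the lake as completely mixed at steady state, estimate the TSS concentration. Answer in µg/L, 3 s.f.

Outflow Q = 7.65 m³/s × 3.156e+07 s/yr = 2.414e+08 m³/yr.
Steady-state CSTR mass balance: W = Q·C + k·V·C, so C = W/(Q + kV).
Q + kV = 2.414e+08 + 46·1.46e+06 = 3.086e+08 m³/yr.
C = 116/3.086e+08 = 3.759e-07 kg/m³ = 0.0003759 mg/L = 0.3759 µg/L.

0.376 µg/L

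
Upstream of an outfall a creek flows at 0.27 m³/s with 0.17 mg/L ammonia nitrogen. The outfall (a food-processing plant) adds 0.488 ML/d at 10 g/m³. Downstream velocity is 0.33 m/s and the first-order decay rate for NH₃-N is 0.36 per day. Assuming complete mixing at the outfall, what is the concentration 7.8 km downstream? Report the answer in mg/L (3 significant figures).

0.337 mg/L

0.488 ML/d = 0.005648 m³/s.
After complete mixing, C₀ = (0.005648·10 + 0.27·0.17) / 0.2756 = 0.3714 mg/L.
Travel time t = 7800 m / 0.33 m/s = 2.364e+04 s = 0.2736 d.
C = 0.3714·exp(−0.36·0.2736) = 0.3714·0.9062 = 0.3366 mg/L.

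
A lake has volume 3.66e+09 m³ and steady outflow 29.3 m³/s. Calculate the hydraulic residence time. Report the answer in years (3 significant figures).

Q = 29.3 m³/s × 3.156e+07 s/yr = 9.246e+08 m³/yr.
Hydraulic residence time τ = V/Q = 3.66e+09/9.246e+08 = 3.958 yr.

3.96 yr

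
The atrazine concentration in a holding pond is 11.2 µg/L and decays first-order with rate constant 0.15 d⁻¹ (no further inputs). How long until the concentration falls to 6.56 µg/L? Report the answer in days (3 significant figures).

3.57 d

t = ln(C₀/C)/k = ln(11.2/6.56)/0.15 = 0.5349/0.15 = 3.566 d.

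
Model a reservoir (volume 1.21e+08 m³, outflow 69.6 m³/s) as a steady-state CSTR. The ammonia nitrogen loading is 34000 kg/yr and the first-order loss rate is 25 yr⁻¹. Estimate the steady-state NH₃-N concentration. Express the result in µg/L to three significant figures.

Outflow Q = 69.6 m³/s × 3.156e+07 s/yr = 2.196e+09 m³/yr.
Steady-state CSTR mass balance: W = Q·C + k·V·C, so C = W/(Q + kV).
Q + kV = 2.196e+09 + 25·1.21e+08 = 5.221e+09 m³/yr.
C = 34000/5.221e+09 = 6.512e-06 kg/m³ = 0.006512 mg/L = 6.512 µg/L.

6.51 µg/L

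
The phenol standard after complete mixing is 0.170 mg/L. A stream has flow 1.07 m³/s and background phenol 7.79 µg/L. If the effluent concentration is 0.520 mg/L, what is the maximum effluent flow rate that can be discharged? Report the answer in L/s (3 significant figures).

7.79 µg/L = 0.00779 mg/L.
Mass balance at complete mixing: C_std·(Q_w + Q_r) = Q_w·C_e + Q_r·C_b.
Rearranging, Q_w = Q_r·(C_std − C_b)/(C_e − C_std) = 1.07·(0.17 − 0.00779) / (0.52 − 0.17) = 0.4959 m³/s.
= 495.9 L/s.

496 L/s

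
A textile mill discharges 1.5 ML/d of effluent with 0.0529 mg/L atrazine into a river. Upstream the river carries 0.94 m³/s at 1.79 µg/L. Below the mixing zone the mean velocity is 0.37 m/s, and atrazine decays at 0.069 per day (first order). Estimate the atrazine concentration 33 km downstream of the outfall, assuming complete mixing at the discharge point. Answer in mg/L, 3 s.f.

0.00253 mg/L

1.5 ML/d = 0.01736 m³/s.
1.79 µg/L = 0.00179 mg/L.
After complete mixing, C₀ = (0.01736·0.0529 + 0.94·0.00179) / 0.9574 = 0.002717 mg/L.
Travel time t = 3.3e+04 m / 0.37 m/s = 8.919e+04 s = 1.032 d.
C = 0.002717·exp(−0.069·1.032) = 0.002717·0.9313 = 0.00253 mg/L.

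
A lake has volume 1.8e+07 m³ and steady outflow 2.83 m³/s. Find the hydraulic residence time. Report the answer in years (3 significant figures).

0.202 yr

Q = 2.83 m³/s × 3.156e+07 s/yr = 8.931e+07 m³/yr.
Hydraulic residence time τ = V/Q = 1.8e+07/8.931e+07 = 0.2015 yr.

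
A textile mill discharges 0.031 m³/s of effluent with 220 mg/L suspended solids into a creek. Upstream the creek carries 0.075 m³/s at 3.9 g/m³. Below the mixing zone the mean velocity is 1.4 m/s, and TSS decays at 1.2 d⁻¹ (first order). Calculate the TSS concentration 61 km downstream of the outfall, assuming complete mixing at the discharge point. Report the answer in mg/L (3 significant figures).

36.6 mg/L

After complete mixing, C₀ = (0.031·220 + 0.075·3.9) / 0.106 = 67.1 mg/L.
Travel time t = 6.1e+04 m / 1.4 m/s = 4.357e+04 s = 0.5043 d.
C = 67.1·exp(−1.2·0.5043) = 67.1·0.546 = 36.64 mg/L.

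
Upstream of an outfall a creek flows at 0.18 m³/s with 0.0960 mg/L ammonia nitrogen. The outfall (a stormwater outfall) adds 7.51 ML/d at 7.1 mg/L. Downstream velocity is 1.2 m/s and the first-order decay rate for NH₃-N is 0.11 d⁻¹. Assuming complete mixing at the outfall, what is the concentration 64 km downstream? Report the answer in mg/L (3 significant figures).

7.51 ML/d = 0.08692 m³/s.
After complete mixing, C₀ = (0.08692·7.1 + 0.18·0.096) / 0.2669 = 2.377 mg/L.
Travel time t = 6.4e+04 m / 1.2 m/s = 5.333e+04 s = 0.6173 d.
C = 2.377·exp(−0.11·0.6173) = 2.377·0.9344 = 2.221 mg/L.

2.22 mg/L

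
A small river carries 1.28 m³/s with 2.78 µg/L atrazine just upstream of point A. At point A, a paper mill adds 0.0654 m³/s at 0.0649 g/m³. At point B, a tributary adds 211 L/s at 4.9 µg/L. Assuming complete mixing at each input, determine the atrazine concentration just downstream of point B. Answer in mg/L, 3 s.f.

2.78 µg/L = 0.00278 mg/L.
After input A: C = (1.28·0.00278 + 0.0654·0.0649) / 1.345 = 0.0058 mg/L.
211 L/s = 0.211 m³/s.
4.9 µg/L = 0.0049 mg/L.
After input B: C = (1.345·0.0058 + 0.211·0.0049) / 1.556 = 0.005678 mg/L.

0.00568 mg/L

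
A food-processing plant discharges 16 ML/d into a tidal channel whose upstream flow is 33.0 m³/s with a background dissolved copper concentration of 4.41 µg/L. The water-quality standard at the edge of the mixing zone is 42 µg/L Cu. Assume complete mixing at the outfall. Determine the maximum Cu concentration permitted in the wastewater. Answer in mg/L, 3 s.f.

6.74 mg/L

16 ML/d = 0.1852 m³/s.
4.41 µg/L = 0.00441 mg/L.
42 µg/L = 0.042 mg/L.
Mass balance: 0.042·33.19 = 0.1852·Cₑ + 33·0.00441.
Cₑ = (1.394 − 0.1455) / 0.1852 = 6.741 mg/L.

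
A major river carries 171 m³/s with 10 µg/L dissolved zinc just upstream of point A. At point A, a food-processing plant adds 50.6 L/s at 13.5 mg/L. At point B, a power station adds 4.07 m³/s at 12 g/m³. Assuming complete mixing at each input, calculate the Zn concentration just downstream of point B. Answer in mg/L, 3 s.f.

10 µg/L = 0.01 mg/L.
50.6 L/s = 0.0506 m³/s.
After input A: C = (171·0.01 + 0.0506·13.5) / 171.1 = 0.01399 mg/L.
After input B: C = (171.1·0.01399 + 4.07·12) / 175.1 = 0.2926 mg/L.

0.293 mg/L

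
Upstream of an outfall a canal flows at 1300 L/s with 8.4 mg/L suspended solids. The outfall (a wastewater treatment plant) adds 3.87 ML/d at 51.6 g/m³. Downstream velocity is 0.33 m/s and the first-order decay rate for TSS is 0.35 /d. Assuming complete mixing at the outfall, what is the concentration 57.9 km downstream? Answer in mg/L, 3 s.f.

4.83 mg/L

3.87 ML/d = 0.04479 m³/s.
1300 L/s = 1.3 m³/s.
After complete mixing, C₀ = (0.04479·51.6 + 1.3·8.4) / 1.345 = 9.839 mg/L.
Travel time t = 5.79e+04 m / 0.33 m/s = 1.755e+05 s = 2.031 d.
C = 9.839·exp(−0.35·2.031) = 9.839·0.4913 = 4.834 mg/L.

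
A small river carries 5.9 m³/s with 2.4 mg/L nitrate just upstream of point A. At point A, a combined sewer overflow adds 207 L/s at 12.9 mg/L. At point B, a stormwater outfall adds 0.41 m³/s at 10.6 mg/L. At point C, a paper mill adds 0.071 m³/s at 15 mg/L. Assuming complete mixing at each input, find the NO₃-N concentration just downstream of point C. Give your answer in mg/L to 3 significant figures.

3.38 mg/L

207 L/s = 0.207 m³/s.
After input A: C = (5.9·2.4 + 0.207·12.9) / 6.107 = 2.756 mg/L.
After input B: C = (6.107·2.756 + 0.41·10.6) / 6.517 = 3.249 mg/L.
After input C: C = (6.517·3.249 + 0.071·15) / 6.588 = 3.376 mg/L.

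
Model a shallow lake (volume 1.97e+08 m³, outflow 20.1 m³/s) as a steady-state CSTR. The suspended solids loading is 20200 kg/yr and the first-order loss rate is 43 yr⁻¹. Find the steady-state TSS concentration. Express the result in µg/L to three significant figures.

Outflow Q = 20.1 m³/s × 3.156e+07 s/yr = 6.343e+08 m³/yr.
Steady-state CSTR mass balance: W = Q·C + k·V·C, so C = W/(Q + kV).
Q + kV = 6.343e+08 + 43·1.97e+08 = 9.105e+09 m³/yr.
C = 20200/9.105e+09 = 2.218e-06 kg/m³ = 0.002218 mg/L = 2.218 µg/L.

2.22 µg/L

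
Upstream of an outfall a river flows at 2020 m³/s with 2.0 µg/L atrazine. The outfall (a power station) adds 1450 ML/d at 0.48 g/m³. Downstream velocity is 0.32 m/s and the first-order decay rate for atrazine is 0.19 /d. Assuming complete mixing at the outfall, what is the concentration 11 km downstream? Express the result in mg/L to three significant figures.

0.00551 mg/L

1450 ML/d = 16.78 m³/s.
2.0 µg/L = 0.002 mg/L.
After complete mixing, C₀ = (16.78·0.48 + 2020·0.002) / 2037 = 0.005939 mg/L.
Travel time t = 1.1e+04 m / 0.32 m/s = 3.438e+04 s = 0.3979 d.
C = 0.005939·exp(−0.19·0.3979) = 0.005939·0.9272 = 0.005506 mg/L.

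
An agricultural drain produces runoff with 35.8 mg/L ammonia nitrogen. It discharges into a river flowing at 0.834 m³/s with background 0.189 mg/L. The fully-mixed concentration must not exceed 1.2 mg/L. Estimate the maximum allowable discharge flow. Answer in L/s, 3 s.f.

Mass balance at complete mixing: C_std·(Q_w + Q_r) = Q_w·C_e + Q_r·C_b.
Rearranging, Q_w = Q_r·(C_std − C_b)/(C_e − C_std) = 0.834·(1.2 − 0.189) / (35.8 − 1.2) = 0.02437 m³/s.
= 24.37 L/s.

24.4 L/s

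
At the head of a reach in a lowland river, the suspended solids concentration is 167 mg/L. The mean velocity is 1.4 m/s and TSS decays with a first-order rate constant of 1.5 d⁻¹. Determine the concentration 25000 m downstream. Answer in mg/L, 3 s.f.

Travel time t = 25000 m / 1.4 m/s = 2.5e+04/1.4 = 1.786e+04 s = 0.2067 d.
First-order decay: C = 167·exp(−1.5·0.2067) = 167·0.7334 = 122.5 mg/L.

122 mg/L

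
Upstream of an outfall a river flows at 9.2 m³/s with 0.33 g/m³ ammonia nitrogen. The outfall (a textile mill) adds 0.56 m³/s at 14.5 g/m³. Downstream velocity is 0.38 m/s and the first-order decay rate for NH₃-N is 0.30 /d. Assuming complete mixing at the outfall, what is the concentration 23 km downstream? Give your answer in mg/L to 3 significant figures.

0.926 mg/L

After complete mixing, C₀ = (0.56·14.5 + 9.2·0.33) / 9.76 = 1.143 mg/L.
Travel time t = 2.3e+04 m / 0.38 m/s = 6.053e+04 s = 0.7005 d.
C = 1.143·exp(−0.30·0.7005) = 1.143·0.8105 = 0.9264 mg/L.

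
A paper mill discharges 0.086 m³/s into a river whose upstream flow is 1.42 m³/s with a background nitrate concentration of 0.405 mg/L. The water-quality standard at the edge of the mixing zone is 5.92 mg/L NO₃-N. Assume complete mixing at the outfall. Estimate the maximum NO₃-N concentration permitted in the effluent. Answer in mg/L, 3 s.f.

Mass balance: 5.92·1.506 = 0.086·Cₑ + 1.42·0.405.
Cₑ = (8.916 − 0.5751) / 0.086 = 96.98 mg/L.

97.0 mg/L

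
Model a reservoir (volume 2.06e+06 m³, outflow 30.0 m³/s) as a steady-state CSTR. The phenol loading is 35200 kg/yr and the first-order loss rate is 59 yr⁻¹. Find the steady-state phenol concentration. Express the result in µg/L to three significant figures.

33.0 µg/L

Outflow Q = 30.0 m³/s × 3.156e+07 s/yr = 9.467e+08 m³/yr.
Steady-state CSTR mass balance: W = Q·C + k·V·C, so C = W/(Q + kV).
Q + kV = 9.467e+08 + 59·2.06e+06 = 1.068e+09 m³/yr.
C = 35200/1.068e+09 = 3.295e-05 kg/m³ = 0.03295 mg/L = 32.95 µg/L.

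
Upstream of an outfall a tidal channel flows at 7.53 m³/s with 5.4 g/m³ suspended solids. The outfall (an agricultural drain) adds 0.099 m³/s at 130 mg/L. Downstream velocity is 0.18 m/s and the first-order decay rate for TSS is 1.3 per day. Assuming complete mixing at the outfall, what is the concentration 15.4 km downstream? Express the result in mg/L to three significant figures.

1.94 mg/L

After complete mixing, C₀ = (0.099·130 + 7.53·5.4) / 7.629 = 7.017 mg/L.
Travel time t = 1.54e+04 m / 0.18 m/s = 8.556e+04 s = 0.9902 d.
C = 7.017·exp(−1.3·0.9902) = 7.017·0.276 = 1.937 mg/L.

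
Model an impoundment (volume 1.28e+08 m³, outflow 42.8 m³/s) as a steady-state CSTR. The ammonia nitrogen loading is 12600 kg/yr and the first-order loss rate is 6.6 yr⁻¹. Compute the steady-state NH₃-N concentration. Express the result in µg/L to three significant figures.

Outflow Q = 42.8 m³/s × 3.156e+07 s/yr = 1.351e+09 m³/yr.
Steady-state CSTR mass balance: W = Q·C + k·V·C, so C = W/(Q + kV).
Q + kV = 1.351e+09 + 6.6·1.28e+08 = 2.195e+09 m³/yr.
C = 12600/2.195e+09 = 5.739e-06 kg/m³ = 0.005739 mg/L = 5.739 µg/L.

5.74 µg/L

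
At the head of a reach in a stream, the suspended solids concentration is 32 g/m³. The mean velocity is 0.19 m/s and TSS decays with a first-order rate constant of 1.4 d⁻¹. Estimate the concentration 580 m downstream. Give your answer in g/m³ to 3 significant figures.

30.5 g/m³

Travel time t = 580 m / 0.19 m/s = 580/0.19 = 3053 s = 0.03533 d.
First-order decay: C = 32·exp(−1.4·0.03533) = 32·0.9517 = 30.46 g/m³.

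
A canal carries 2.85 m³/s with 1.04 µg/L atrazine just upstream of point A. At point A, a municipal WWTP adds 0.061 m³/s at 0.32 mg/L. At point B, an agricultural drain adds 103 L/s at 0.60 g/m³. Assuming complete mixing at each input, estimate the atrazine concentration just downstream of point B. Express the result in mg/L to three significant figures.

1.04 µg/L = 0.00104 mg/L.
After input A: C = (2.85·0.00104 + 0.061·0.32) / 2.911 = 0.007724 mg/L.
103 L/s = 0.103 m³/s.
After input B: C = (2.911·0.007724 + 0.103·0.6) / 3.014 = 0.02796 mg/L.

0.0280 mg/L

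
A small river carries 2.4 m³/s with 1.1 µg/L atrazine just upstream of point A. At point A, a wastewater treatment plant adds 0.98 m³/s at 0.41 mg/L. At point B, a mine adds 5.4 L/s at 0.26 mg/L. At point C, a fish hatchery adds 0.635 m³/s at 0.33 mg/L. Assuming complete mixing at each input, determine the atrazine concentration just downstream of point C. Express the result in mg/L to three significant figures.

0.153 mg/L

1.1 µg/L = 0.0011 mg/L.
After input A: C = (2.4·0.0011 + 0.98·0.41) / 3.38 = 0.1197 mg/L.
5.4 L/s = 0.0054 m³/s.
After input B: C = (3.38·0.1197 + 0.0054·0.26) / 3.385 = 0.1199 mg/L.
After input C: C = (3.385·0.1199 + 0.635·0.33) / 4.02 = 0.1531 mg/L.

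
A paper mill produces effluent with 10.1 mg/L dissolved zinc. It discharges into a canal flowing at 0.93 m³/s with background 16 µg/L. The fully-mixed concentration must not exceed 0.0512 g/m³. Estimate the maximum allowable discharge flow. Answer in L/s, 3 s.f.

3.26 L/s

16 µg/L = 0.016 mg/L.
Mass balance at complete mixing: C_std·(Q_w + Q_r) = Q_w·C_e + Q_r·C_b.
Rearranging, Q_w = Q_r·(C_std − C_b)/(C_e − C_std) = 0.93·(0.0512 − 0.016) / (10.1 − 0.0512) = 0.003258 m³/s.
= 3.258 L/s.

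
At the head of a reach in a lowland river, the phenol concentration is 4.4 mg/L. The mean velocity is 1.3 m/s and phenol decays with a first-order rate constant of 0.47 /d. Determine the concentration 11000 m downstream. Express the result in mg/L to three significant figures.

Travel time t = 11000 m / 1.3 m/s = 1.1e+04/1.3 = 8462 s = 0.09793 d.
First-order decay: C = 4.4·exp(−0.47·0.09793) = 4.4·0.955 = 4.202 mg/L.

4.20 mg/L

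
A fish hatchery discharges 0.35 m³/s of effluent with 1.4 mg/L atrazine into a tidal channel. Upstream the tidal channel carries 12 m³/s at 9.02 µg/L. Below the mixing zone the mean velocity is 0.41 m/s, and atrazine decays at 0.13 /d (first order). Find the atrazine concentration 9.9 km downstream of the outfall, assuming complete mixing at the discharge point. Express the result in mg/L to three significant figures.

9.02 µg/L = 0.00902 mg/L.
After complete mixing, C₀ = (0.35·1.4 + 12·0.00902) / 12.35 = 0.04844 mg/L.
Travel time t = 9900 m / 0.41 m/s = 2.415e+04 s = 0.2795 d.
C = 0.04844·exp(−0.13·0.2795) = 0.04844·0.9643 = 0.04671 mg/L.

0.0467 mg/L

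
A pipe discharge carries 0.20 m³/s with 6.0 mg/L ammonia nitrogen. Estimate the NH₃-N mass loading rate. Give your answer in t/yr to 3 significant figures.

37.9 t/yr

Mass flux = Q·C = 0.2 m³/s × 6 g/m³ = 1.2 g/s.
= 1.2 g/s × 31.56 = 37.87 t/yr.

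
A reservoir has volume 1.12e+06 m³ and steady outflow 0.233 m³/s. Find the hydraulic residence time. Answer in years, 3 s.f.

Q = 0.233 m³/s × 3.156e+07 s/yr = 7.353e+06 m³/yr.
Hydraulic residence time τ = V/Q = 1.12e+06/7.353e+06 = 0.1523 yr.

0.152 yr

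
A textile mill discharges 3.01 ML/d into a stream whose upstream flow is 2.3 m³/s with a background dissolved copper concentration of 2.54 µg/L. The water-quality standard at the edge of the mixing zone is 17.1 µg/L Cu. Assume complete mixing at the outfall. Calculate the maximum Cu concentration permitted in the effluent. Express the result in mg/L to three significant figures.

0.978 mg/L

3.01 ML/d = 0.03484 m³/s.
2.54 µg/L = 0.00254 mg/L.
17.1 µg/L = 0.0171 mg/L.
Mass balance: 0.0171·2.335 = 0.03484·Cₑ + 2.3·0.00254.
Cₑ = (0.03993 − 0.005842) / 0.03484 = 0.9784 mg/L.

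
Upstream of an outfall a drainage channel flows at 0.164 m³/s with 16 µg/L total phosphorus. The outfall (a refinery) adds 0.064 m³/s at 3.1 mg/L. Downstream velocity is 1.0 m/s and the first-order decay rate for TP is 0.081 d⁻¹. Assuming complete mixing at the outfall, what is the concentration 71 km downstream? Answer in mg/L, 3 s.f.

0.825 mg/L

16 µg/L = 0.016 mg/L.
After complete mixing, C₀ = (0.064·3.1 + 0.164·0.016) / 0.228 = 0.8817 mg/L.
Travel time t = 7.1e+04 m / 1.0 m/s = 7.1e+04 s = 0.8218 d.
C = 0.8817·exp(−0.081·0.8218) = 0.8817·0.9356 = 0.8249 mg/L.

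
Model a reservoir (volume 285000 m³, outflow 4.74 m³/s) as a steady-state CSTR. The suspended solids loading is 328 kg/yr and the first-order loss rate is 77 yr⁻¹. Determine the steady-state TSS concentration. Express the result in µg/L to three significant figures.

1.91 µg/L

Outflow Q = 4.74 m³/s × 3.156e+07 s/yr = 1.496e+08 m³/yr.
Steady-state CSTR mass balance: W = Q·C + k·V·C, so C = W/(Q + kV).
Q + kV = 1.496e+08 + 77·285000 = 1.715e+08 m³/yr.
C = 328/1.715e+08 = 1.912e-06 kg/m³ = 0.001912 mg/L = 1.912 µg/L.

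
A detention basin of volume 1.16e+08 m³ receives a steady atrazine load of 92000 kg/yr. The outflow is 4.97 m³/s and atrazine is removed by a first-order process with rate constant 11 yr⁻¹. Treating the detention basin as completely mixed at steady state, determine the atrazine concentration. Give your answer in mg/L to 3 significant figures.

Outflow Q = 4.97 m³/s × 3.156e+07 s/yr = 1.568e+08 m³/yr.
Steady-state CSTR mass balance: W = Q·C + k·V·C, so C = W/(Q + kV).
Q + kV = 1.568e+08 + 11·1.16e+08 = 1.433e+09 m³/yr.
C = 92000/1.433e+09 = 6.421e-05 kg/m³ = 0.06421 mg/L.

0.0642 mg/L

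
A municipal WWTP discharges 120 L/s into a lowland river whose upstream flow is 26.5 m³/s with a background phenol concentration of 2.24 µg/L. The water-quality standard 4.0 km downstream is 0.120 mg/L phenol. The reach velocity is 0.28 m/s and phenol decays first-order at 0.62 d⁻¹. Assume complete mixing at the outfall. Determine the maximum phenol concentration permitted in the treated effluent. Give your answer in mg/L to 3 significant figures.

29.0 mg/L

120 L/s = 0.12 m³/s.
2.24 µg/L = 0.00224 mg/L.
Travel time to the compliance point: t = 4000/0.28 = 1.429e+04 s = 0.1653 d; decay factor exp(−0.62·0.1653) = 0.9026.
So the concentration just after mixing may be at most 0.12/0.9026 = 0.133 mg/L.
Mass balance: 0.133·26.62 = 0.12·Cₑ + 26.5·0.00224.
Cₑ = (3.539 − 0.05936) / 0.12 = 29 mg/L.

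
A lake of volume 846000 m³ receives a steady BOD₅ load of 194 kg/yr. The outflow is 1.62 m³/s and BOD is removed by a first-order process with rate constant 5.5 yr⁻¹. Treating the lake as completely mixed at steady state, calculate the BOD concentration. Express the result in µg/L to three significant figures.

3.48 µg/L

Outflow Q = 1.62 m³/s × 3.156e+07 s/yr = 5.112e+07 m³/yr.
Steady-state CSTR mass balance: W = Q·C + k·V·C, so C = W/(Q + kV).
Q + kV = 5.112e+07 + 5.5·846000 = 5.578e+07 m³/yr.
C = 194/5.578e+07 = 3.478e-06 kg/m³ = 0.003478 mg/L = 3.478 µg/L.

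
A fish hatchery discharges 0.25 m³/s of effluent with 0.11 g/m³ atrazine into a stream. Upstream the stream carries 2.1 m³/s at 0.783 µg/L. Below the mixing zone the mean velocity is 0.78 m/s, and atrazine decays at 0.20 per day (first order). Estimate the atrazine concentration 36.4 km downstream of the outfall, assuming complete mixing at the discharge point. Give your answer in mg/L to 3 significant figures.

0.0111 mg/L

0.783 µg/L = 0.000783 mg/L.
After complete mixing, C₀ = (0.25·0.11 + 2.1·0.000783) / 2.35 = 0.0124 mg/L.
Travel time t = 3.64e+04 m / 0.78 m/s = 4.667e+04 s = 0.5401 d.
C = 0.0124·exp(−0.20·0.5401) = 0.0124·0.8976 = 0.01113 mg/L.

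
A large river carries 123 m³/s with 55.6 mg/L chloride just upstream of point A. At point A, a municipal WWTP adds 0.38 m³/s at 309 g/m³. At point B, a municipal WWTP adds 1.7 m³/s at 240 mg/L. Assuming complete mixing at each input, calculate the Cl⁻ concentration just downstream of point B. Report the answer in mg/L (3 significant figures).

After input A: C = (123·55.6 + 0.38·309) / 123.4 = 56.38 mg/L.
After input B: C = (123.4·56.38 + 1.7·240) / 125.1 = 58.88 mg/L.

58.9 mg/L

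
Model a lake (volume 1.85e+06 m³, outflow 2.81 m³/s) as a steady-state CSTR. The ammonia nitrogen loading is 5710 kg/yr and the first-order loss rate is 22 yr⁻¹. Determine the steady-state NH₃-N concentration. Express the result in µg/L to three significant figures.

Outflow Q = 2.81 m³/s × 3.156e+07 s/yr = 8.868e+07 m³/yr.
Steady-state CSTR mass balance: W = Q·C + k·V·C, so C = W/(Q + kV).
Q + kV = 8.868e+07 + 22·1.85e+06 = 1.294e+08 m³/yr.
C = 5710/1.294e+08 = 4.413e-05 kg/m³ = 0.04413 mg/L = 44.13 µg/L.

44.1 µg/L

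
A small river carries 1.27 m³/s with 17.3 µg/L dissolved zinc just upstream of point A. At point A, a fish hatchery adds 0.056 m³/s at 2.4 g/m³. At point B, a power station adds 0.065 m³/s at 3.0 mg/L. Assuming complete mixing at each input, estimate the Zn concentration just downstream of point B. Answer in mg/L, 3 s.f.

0.253 mg/L

17.3 µg/L = 0.0173 mg/L.
After input A: C = (1.27·0.0173 + 0.056·2.4) / 1.326 = 0.1179 mg/L.
After input B: C = (1.326·0.1179 + 0.065·3) / 1.391 = 0.2526 mg/L.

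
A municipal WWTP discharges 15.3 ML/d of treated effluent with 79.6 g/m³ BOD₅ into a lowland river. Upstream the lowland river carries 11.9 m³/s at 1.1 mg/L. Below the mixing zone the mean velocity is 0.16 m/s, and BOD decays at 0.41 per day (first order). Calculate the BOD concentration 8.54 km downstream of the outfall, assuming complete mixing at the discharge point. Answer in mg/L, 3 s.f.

1.75 mg/L

15.3 ML/d = 0.1771 m³/s.
After complete mixing, C₀ = (0.1771·79.6 + 11.9·1.1) / 12.08 = 2.251 mg/L.
Travel time t = 8540 m / 0.16 m/s = 5.338e+04 s = 0.6178 d.
C = 2.251·exp(−0.41·0.6178) = 2.251·0.7762 = 1.747 mg/L.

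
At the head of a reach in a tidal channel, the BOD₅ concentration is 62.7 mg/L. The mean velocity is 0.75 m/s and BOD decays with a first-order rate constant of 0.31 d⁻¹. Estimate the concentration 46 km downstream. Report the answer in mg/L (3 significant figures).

50.3 mg/L

Travel time t = 46 km / 0.75 m/s = 4.6e+04/0.75 = 6.133e+04 s = 0.7099 d.
First-order decay: C = 62.7·exp(−0.31·0.7099) = 62.7·0.8025 = 50.31 mg/L.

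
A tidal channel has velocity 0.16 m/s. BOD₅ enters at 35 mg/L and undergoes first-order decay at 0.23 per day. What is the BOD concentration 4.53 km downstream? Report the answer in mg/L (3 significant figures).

32.5 mg/L

Travel time t = 4.53 km / 0.16 m/s = 4530/0.16 = 2.831e+04 s = 0.3277 d.
First-order decay: C = 35·exp(−0.23·0.3277) = 35·0.9274 = 32.46 mg/L.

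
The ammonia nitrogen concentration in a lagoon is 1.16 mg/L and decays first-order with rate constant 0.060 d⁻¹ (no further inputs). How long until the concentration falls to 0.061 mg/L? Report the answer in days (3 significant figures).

t = ln(C₀/C)/k = ln(1.16/0.061)/0.060 = 2.945/0.060 = 49.09 d.

49.1 d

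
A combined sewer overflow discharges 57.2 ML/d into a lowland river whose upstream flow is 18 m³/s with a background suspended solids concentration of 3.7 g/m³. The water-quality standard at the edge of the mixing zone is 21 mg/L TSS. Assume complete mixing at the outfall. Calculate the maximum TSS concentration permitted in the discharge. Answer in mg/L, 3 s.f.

57.2 ML/d = 0.662 m³/s.
Mass balance: 21·18.66 = 0.662·Cₑ + 18·3.7.
Cₑ = (391.9 − 66.6) / 0.662 = 491.4 mg/L.

491 mg/L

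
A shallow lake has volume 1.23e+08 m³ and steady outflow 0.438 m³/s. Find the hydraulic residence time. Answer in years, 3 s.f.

8.90 yr

Q = 0.438 m³/s × 3.156e+07 s/yr = 1.382e+07 m³/yr.
Hydraulic residence time τ = V/Q = 1.23e+08/1.382e+07 = 8.899 yr.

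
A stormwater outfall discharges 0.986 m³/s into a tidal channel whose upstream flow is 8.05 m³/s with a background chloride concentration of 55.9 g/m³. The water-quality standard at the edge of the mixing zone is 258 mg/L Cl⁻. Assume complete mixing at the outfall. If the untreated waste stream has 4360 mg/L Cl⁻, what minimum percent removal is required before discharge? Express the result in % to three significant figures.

Mass balance: 258·9.036 = 0.986·Cₑ + 8.05·55.9.
Cₑ = (2331 − 450) / 0.986 = 1908 mg/L.
Required removal = 1 − 1908/4360 = 56.24 %.

56.2 %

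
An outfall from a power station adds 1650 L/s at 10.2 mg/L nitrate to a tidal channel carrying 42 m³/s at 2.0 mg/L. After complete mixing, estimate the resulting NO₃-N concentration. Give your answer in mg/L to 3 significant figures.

2.31 mg/L

1650 L/s = 1.65 m³/s.
By mass balance at complete mixing, C = (1.65·10.2 + 42·2) / (1.65 + 42) = 100.8/43.65 = 2.31 mg/L.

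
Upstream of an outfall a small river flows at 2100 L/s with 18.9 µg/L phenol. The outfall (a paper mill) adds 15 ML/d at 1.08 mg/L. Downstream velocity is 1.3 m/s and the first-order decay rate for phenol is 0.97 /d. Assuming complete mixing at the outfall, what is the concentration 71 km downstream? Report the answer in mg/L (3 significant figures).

15 ML/d = 0.1736 m³/s.
2100 L/s = 2.1 m³/s.
18.9 µg/L = 0.0189 mg/L.
After complete mixing, C₀ = (0.1736·1.08 + 2.1·0.0189) / 2.274 = 0.09992 mg/L.
Travel time t = 7.1e+04 m / 1.3 m/s = 5.462e+04 s = 0.6321 d.
C = 0.09992·exp(−0.97·0.6321) = 0.09992·0.5416 = 0.05412 mg/L.

0.0541 mg/L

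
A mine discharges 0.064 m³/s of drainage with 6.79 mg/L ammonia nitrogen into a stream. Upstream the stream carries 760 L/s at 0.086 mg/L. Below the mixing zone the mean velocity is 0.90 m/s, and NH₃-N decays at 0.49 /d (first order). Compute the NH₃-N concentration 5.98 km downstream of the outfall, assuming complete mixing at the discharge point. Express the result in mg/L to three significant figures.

0.584 mg/L

760 L/s = 0.76 m³/s.
After complete mixing, C₀ = (0.064·6.79 + 0.76·0.086) / 0.824 = 0.6067 mg/L.
Travel time t = 5980 m / 0.90 m/s = 6644 s = 0.0769 d.
C = 0.6067·exp(−0.49·0.0769) = 0.6067·0.963 = 0.5843 mg/L.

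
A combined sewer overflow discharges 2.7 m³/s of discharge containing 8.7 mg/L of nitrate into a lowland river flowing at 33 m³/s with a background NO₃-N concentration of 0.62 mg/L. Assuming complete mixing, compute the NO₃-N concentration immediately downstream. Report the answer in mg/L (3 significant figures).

Conservation of mass across the mixing zone: C = (2.7·8.7 + 33·0.62) / (2.7 + 33) = 43.95/35.7 = 1.231 mg/L.

1.23 mg/L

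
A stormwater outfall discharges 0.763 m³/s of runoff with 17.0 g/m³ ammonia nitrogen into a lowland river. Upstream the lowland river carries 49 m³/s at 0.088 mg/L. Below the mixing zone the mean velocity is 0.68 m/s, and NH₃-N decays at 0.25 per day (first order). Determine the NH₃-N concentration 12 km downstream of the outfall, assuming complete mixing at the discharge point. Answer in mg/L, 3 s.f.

After complete mixing, C₀ = (0.763·17 + 49·0.088) / 49.76 = 0.3473 mg/L.
Travel time t = 1.2e+04 m / 0.68 m/s = 1.765e+04 s = 0.2042 d.
C = 0.3473·exp(−0.25·0.2042) = 0.3473·0.9502 = 0.33 mg/L.

0.330 mg/L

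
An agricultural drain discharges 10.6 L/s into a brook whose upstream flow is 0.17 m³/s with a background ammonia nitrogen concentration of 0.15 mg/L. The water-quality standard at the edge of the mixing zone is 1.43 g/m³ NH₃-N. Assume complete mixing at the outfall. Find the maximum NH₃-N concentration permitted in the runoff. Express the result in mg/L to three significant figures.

22.0 mg/L

10.6 L/s = 0.0106 m³/s.
Mass balance: 1.43·0.1806 = 0.0106·Cₑ + 0.17·0.15.
Cₑ = (0.2583 − 0.0255) / 0.0106 = 21.96 mg/L.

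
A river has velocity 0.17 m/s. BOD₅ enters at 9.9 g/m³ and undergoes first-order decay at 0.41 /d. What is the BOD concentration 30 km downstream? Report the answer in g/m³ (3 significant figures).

Travel time t = 30 km / 0.17 m/s = 3e+04/0.17 = 1.765e+05 s = 2.042 d.
First-order decay: C = 9.9·exp(−0.41·2.042) = 9.9·0.4328 = 4.285 g/m³.

4.28 g/m³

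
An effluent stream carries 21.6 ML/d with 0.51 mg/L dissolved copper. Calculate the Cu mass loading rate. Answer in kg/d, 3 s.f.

21.6 ML/d = 0.25 m³/s.
Mass flux = Q·C = 0.25 m³/s × 0.51 g/m³ = 0.1275 g/s.
= 0.1275 g/s × 86.4 = 11.02 kg/d.

11.0 kg/d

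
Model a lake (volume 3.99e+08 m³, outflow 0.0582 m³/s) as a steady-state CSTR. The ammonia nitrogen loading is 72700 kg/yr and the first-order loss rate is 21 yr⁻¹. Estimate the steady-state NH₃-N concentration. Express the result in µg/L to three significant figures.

Outflow Q = 0.0582 m³/s × 3.156e+07 s/yr = 1.837e+06 m³/yr.
Steady-state CSTR mass balance: W = Q·C + k·V·C, so C = W/(Q + kV).
Q + kV = 1.837e+06 + 21·3.99e+08 = 8.381e+09 m³/yr.
C = 72700/8.381e+09 = 8.675e-06 kg/m³ = 0.008675 mg/L = 8.675 µg/L.

8.67 µg/L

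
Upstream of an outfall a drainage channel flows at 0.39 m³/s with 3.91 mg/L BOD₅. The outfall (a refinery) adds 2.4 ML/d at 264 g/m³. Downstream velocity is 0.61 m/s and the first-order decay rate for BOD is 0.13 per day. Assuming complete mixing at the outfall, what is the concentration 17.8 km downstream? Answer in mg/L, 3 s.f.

20.3 mg/L

2.4 ML/d = 0.02778 m³/s.
After complete mixing, C₀ = (0.02778·264 + 0.39·3.91) / 0.4178 = 21.2 mg/L.
Travel time t = 1.78e+04 m / 0.61 m/s = 2.918e+04 s = 0.3377 d.
C = 21.2·exp(−0.13·0.3377) = 21.2·0.957 = 20.29 mg/L.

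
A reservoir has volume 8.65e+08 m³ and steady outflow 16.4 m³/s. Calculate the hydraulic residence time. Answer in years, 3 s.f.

Q = 16.4 m³/s × 3.156e+07 s/yr = 5.175e+08 m³/yr.
Hydraulic residence time τ = V/Q = 8.65e+08/5.175e+08 = 1.671 yr.

1.67 yr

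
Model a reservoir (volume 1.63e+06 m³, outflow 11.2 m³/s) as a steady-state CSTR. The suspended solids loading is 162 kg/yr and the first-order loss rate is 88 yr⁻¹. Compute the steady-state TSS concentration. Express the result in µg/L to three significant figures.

Outflow Q = 11.2 m³/s × 3.156e+07 s/yr = 3.534e+08 m³/yr.
Steady-state CSTR mass balance: W = Q·C + k·V·C, so C = W/(Q + kV).
Q + kV = 3.534e+08 + 88·1.63e+06 = 4.969e+08 m³/yr.
C = 162/4.969e+08 = 3.26e-07 kg/m³ = 0.000326 mg/L = 0.326 µg/L.

0.326 µg/L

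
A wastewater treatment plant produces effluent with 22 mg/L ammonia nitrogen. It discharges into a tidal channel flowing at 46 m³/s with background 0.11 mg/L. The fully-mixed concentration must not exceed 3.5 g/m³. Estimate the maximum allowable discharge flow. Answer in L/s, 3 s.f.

8430 L/s

Mass balance at complete mixing: C_std·(Q_w + Q_r) = Q_w·C_e + Q_r·C_b.
Rearranging, Q_w = Q_r·(C_std − C_b)/(C_e − C_std) = 46·(3.5 − 0.11) / (22 − 3.5) = 8.429 m³/s.
= 8429 L/s.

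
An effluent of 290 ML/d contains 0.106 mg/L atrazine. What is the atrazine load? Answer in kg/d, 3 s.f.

30.7 kg/d

290 ML/d = 3.356 m³/s.
Mass flux = Q·C = 3.356 m³/s × 0.106 g/m³ = 0.3558 g/s.
= 0.3558 g/s × 86.4 = 30.74 kg/d.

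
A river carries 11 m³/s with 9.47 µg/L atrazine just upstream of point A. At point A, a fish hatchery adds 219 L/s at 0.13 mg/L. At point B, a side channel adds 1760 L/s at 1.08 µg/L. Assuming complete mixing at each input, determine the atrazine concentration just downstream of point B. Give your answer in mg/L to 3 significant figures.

0.0104 mg/L

9.47 µg/L = 0.00947 mg/L.
219 L/s = 0.219 m³/s.
After input A: C = (11·0.00947 + 0.219·0.13) / 11.22 = 0.01182 mg/L.
1760 L/s = 1.76 m³/s.
1.08 µg/L = 0.00108 mg/L.
After input B: C = (11.22·0.01182 + 1.76·0.00108) / 12.98 = 0.01037 mg/L.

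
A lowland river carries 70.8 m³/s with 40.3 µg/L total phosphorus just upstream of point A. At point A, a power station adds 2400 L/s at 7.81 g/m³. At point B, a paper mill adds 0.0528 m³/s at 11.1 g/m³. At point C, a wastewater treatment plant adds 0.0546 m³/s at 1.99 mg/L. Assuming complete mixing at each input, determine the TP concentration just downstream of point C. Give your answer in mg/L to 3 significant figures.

40.3 µg/L = 0.0403 mg/L.
2400 L/s = 2.4 m³/s.
After input A: C = (70.8·0.0403 + 2.4·7.81) / 73.2 = 0.295 mg/L.
After input B: C = (73.2·0.295 + 0.0528·11.1) / 73.25 = 0.3028 mg/L.
After input C: C = (73.25·0.3028 + 0.0546·1.99) / 73.31 = 0.3041 mg/L.

0.304 mg/L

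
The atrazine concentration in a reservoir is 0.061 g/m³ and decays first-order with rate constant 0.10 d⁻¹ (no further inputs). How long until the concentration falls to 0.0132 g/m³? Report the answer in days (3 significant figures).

15.3 d

t = ln(C₀/C)/k = ln(0.061/0.0132)/0.10 = 1.531/0.10 = 15.31 d.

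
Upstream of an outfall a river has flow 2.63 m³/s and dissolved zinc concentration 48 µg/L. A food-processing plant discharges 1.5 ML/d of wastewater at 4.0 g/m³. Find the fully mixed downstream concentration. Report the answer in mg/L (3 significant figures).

1.5 ML/d = 0.01736 m³/s.
48 µg/L = 0.048 mg/L.
By mass balance at complete mixing, C = (0.01736·4 + 2.63·0.048) / (0.01736 + 2.63) = 0.1957/2.647 = 0.07392 mg/L.

0.0739 mg/L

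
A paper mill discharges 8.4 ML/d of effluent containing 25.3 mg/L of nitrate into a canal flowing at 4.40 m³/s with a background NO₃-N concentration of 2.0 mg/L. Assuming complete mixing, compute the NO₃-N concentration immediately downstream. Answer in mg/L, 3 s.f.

8.4 ML/d = 0.09722 m³/s.
Conservation of mass across the mixing zone: C = (0.09722·25.3 + 4.4·2) / (0.09722 + 4.4) = 11.26/4.497 = 2.504 mg/L.

2.50 mg/L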